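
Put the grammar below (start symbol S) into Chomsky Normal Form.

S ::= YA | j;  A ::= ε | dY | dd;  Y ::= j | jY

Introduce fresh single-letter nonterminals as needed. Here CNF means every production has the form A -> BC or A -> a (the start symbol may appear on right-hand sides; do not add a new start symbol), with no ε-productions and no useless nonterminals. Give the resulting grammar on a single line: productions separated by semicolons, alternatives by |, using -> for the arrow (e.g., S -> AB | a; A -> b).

S -> j | CY | YA; A -> BB | BY; B -> d; C -> j; Y -> j | CY

Nullable: {A}; after ε-elimination: S -> Y | j | YA; A -> dY | dd; Y -> j | jY.
After unit-elimination: S -> j | YA | jY; A -> dY | dd; Y -> j | jY.
TERM: introduce B -> d, C -> j and substitute in every rule of length ≥2.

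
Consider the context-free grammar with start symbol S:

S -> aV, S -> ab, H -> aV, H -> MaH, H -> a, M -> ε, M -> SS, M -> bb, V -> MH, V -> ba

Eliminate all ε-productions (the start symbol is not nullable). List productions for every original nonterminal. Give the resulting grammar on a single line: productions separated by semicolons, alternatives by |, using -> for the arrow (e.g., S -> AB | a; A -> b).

S -> aV | ab; H -> a | aH | aV | MaH; M -> SS | bb; V -> H | MH | ba

Nullable set: {M}.
H -> MaH: M nullable, giving MaH | aH.
Drop M -> ε.
V -> MH: M nullable, giving H | MH.
Unchanged (no nullable symbols): S -> aV; S -> ab; H -> a; H -> aV; M -> SS; M -> bb; V -> ba.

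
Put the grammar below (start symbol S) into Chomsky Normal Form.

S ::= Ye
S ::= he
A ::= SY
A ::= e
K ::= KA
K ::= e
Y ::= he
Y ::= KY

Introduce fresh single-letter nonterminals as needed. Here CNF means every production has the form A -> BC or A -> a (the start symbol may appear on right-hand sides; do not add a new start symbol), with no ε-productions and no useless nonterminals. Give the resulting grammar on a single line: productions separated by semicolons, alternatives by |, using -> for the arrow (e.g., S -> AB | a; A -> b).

No ε-productions.
No unit productions to eliminate.
TERM: introduce B -> e, C -> h and substitute in every rule of length ≥2.

S -> CB | YB; A -> e | SY; B -> e; C -> h; K -> e | KA; Y -> CB | KY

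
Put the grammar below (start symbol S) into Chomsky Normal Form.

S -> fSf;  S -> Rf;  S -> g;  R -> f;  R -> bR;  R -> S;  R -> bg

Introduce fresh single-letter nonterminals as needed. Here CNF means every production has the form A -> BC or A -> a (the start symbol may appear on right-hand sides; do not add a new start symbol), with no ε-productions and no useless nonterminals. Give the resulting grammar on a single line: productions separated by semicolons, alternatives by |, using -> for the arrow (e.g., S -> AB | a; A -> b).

No ε-productions.
After unit-elimination: S -> g | Rf | fSf; R -> f | g | Rf | bR | bg | fSf.
TERM: introduce B -> b, A -> f, C -> g and substitute in every rule of length ≥2.
BIN: R -> ASA becomes R -> AD, D -> SA; S -> ASA becomes S -> AE, E -> SA.

S -> g | AE | RA; A -> f; B -> b; C -> g; D -> SA; E -> SA; R -> f | g | AD | BC | BR | RA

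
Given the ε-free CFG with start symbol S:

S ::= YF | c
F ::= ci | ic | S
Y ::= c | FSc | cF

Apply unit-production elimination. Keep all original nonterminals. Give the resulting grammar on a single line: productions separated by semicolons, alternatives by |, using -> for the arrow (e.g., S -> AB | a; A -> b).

S -> c | YF; F -> c | YF | ci | ic; Y -> c | cF | FSc

Unit productions: F->S.
Unit pairs (A ⇒* B via units): (F,S).
S: inherits non-unit rules of {S} → YF | c.
F: inherits non-unit rules of {F, S} → YF | c | ci | ic.
Y: inherits non-unit rules of {Y} → FSc | c | cF.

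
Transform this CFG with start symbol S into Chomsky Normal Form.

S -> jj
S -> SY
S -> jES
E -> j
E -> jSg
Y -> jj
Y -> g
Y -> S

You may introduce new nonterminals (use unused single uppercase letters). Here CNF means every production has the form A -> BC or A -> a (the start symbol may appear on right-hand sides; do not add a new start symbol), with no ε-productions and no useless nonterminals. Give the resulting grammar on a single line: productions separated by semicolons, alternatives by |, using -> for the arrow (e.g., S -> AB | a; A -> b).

S -> AA | AD | SY; A -> j; B -> g; C -> SB; D -> ES; E -> j | AC; F -> ES; Y -> g | AA | AF | SY

No ε-productions.
After unit-elimination: S -> SY | jj | jES; E -> j | jSg; Y -> g | SY | jj | jES.
TERM: introduce B -> g, A -> j and substitute in every rule of length ≥2.
BIN: E -> ASB becomes E -> AC, C -> SB; S -> AES becomes S -> AD, D -> ES; Y -> AES becomes Y -> AF, F -> ES.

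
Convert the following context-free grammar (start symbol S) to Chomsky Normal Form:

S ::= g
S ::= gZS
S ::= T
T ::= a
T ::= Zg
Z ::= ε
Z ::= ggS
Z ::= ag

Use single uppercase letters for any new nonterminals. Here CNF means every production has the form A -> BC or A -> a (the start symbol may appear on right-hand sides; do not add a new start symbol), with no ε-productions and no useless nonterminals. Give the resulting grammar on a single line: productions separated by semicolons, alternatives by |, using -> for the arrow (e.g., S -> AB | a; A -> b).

Nullable: {Z}; after ε-elimination: S -> T | g | gS | gZS; T -> a | g | Zg; Z -> ag | ggS.
After unit-elimination: S -> a | g | Zg | gS | gZS; T -> a | g | Zg; Z -> ag | ggS.
TERM: introduce B -> a, A -> g and substitute in every rule of length ≥2.
BIN: S -> AZS becomes S -> AC, C -> ZS; Z -> AAS becomes Z -> AD, D -> AS.
Drop unreachable/unproductive: T.

S -> a | g | AC | AS | ZA; A -> g; B -> a; C -> ZS; D -> AS; Z -> AD | BA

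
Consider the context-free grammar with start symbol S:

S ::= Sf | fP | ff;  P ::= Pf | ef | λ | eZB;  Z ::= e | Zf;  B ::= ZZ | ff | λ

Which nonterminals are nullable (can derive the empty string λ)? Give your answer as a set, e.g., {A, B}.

Directly nullable (have an ε-rule): {B, P}.
Not nullable: S, Z — each has a terminal in every rule's right-hand side or depends on a non-nullable symbol.

{B, P}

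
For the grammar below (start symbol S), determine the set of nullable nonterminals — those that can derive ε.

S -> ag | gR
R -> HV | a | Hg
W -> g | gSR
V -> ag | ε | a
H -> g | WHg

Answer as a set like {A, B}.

{V}

Directly nullable (have an ε-rule): {V}.
Not nullable: H, R, S, W — each has a terminal in every rule's right-hand side or depends on a non-nullable symbol.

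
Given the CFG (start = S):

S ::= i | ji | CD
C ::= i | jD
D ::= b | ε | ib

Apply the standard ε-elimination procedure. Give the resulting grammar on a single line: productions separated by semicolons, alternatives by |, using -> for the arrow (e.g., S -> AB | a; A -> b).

Nullable set: {D}.
S -> CD: D nullable, giving C | CD.
C -> jD: D nullable, giving j | jD.
Drop D -> ε.
Unchanged (no nullable symbols): S -> i; S -> ji; C -> i; D -> b; D -> ib.

S -> C | i | CD | ji; C -> i | j | jD; D -> b | ib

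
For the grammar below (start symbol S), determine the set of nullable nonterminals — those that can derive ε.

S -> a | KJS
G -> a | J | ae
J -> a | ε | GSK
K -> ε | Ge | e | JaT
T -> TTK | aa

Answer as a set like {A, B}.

{G, J, K}

Directly nullable (have an ε-rule): {J, K}.
G is nullable via G -> J (every symbol on the right is already known nullable).
Not nullable: S, T — each has a terminal in every rule's right-hand side or depends on a non-nullable symbol.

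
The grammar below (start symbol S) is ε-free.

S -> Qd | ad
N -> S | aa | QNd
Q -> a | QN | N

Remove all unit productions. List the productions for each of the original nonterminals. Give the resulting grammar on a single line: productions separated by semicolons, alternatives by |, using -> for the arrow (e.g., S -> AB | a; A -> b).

S -> Qd | ad; N -> Qd | aa | ad | QNd; Q -> a | QN | Qd | aa | ad | QNd

Unit productions: N->S, Q->N.
Unit pairs (A ⇒* B via units): (N,S), (Q,N), (Q,S).
S: inherits non-unit rules of {S} → Qd | ad.
N: inherits non-unit rules of {N, S} → QNd | Qd | aa | ad.
Q: inherits non-unit rules of {N, Q, S} → QN | QNd | Qd | a | aa | ad.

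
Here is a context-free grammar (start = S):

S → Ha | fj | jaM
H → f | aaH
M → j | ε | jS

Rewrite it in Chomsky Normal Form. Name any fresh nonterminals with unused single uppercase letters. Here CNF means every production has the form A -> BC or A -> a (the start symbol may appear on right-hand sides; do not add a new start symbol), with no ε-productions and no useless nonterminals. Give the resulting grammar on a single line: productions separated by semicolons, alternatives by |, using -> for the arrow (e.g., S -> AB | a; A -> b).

S -> BA | BE | CB | HA; A -> a; B -> j; C -> f; D -> AH; E -> AM; H -> f | AD; M -> j | BS

Nullable: {M}; after ε-elimination: S -> Ha | fj | ja | jaM; H -> f | aaH; M -> j | jS.
No unit productions to eliminate.
TERM: introduce A -> a, C -> f, B -> j and substitute in every rule of length ≥2.
BIN: H -> AAH becomes H -> AD, D -> AH; S -> BAM becomes S -> BE, E -> AM.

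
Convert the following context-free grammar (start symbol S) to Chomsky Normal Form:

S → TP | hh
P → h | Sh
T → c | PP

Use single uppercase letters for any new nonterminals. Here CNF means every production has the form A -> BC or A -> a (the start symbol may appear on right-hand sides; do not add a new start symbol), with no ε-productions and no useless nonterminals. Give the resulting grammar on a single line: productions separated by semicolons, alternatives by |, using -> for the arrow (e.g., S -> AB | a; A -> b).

No ε-productions.
No unit productions to eliminate.
TERM: introduce A -> h and substitute in every rule of length ≥2.

S -> AA | TP; A -> h; P -> h | SA; T -> c | PP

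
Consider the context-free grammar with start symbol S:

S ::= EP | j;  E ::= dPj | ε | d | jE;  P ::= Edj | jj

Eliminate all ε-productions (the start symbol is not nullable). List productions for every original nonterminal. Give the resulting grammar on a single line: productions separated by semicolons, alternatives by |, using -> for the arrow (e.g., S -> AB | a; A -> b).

S -> P | j | EP; E -> d | j | jE | dPj; P -> dj | jj | Edj

Nullable set: {E}.
S -> EP: E nullable, giving EP | P.
Drop E -> ε.
E -> jE: E nullable, giving j | jE.
P -> Edj: E nullable, giving Edj | dj.
Unchanged (no nullable symbols): S -> j; E -> d; E -> dPj; P -> jj.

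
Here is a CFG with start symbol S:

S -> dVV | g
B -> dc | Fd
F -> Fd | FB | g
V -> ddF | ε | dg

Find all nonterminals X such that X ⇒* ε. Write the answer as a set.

Directly nullable (have an ε-rule): {V}.
Not nullable: B, F, S — each has a terminal in every rule's right-hand side or depends on a non-nullable symbol.

{V}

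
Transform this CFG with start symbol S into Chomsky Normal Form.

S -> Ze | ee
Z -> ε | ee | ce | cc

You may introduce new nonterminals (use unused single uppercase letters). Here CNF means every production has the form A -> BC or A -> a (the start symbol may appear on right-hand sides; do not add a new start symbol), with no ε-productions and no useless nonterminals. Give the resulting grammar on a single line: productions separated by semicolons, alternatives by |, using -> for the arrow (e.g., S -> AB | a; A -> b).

S -> e | AA | ZA; A -> e; B -> c; Z -> AA | BA | BB

Nullable: {Z}; after ε-elimination: S -> e | Ze | ee; Z -> cc | ce | ee.
No unit productions to eliminate.
TERM: introduce B -> c, A -> e and substitute in every rule of length ≥2.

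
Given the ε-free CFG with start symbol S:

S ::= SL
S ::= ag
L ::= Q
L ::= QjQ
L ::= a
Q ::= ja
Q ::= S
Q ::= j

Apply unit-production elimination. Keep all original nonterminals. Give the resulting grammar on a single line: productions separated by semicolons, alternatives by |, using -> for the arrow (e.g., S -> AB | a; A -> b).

S -> SL | ag; L -> a | j | SL | ag | ja | QjQ; Q -> j | SL | ag | ja

Unit productions: L->Q, Q->S.
Unit pairs (A ⇒* B via units): (L,Q), (L,S), (Q,S).
S: inherits non-unit rules of {S} → SL | ag.
L: inherits non-unit rules of {L, Q, S} → QjQ | SL | a | ag | j | ja.
Q: inherits non-unit rules of {Q, S} → SL | ag | j | ja.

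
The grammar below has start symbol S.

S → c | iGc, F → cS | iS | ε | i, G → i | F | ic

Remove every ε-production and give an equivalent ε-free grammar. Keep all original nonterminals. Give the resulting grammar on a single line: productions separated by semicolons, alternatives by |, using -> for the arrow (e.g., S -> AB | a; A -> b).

Nullable set: {F, G}.
S -> iGc: G nullable, giving iGc | ic.
Drop F -> ε.
G -> F: F nullable, giving F.
Unchanged (no nullable symbols): S -> c; F -> cS; F -> i; F -> iS; G -> i; G -> ic.

S -> c | ic | iGc; F -> i | cS | iS; G -> F | i | ic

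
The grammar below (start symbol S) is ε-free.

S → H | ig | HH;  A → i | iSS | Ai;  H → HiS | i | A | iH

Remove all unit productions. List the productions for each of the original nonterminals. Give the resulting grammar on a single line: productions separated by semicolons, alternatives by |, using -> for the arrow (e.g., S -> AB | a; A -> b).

S -> i | Ai | HH | iH | ig | HiS | iSS; A -> i | Ai | iSS; H -> i | Ai | iH | HiS | iSS

Unit productions: H->A, S->H.
Unit pairs (A ⇒* B via units): (H,A), (S,A), (S,H).
S: inherits non-unit rules of {A, H, S} → Ai | HH | HiS | i | iH | iSS | ig.
A: inherits non-unit rules of {A} → Ai | i | iSS.
H: inherits non-unit rules of {A, H} → Ai | HiS | i | iH | iSS.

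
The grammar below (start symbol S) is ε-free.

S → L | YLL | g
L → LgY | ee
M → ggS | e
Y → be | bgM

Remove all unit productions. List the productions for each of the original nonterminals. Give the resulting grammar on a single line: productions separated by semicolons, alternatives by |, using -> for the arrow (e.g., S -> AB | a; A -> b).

S -> g | ee | LgY | YLL; L -> ee | LgY; M -> e | ggS; Y -> be | bgM

Unit productions: S->L.
Unit pairs (A ⇒* B via units): (S,L).
S: inherits non-unit rules of {L, S} → LgY | YLL | ee | g.
L: inherits non-unit rules of {L} → LgY | ee.
M: inherits non-unit rules of {M} → e | ggS.
Y: inherits non-unit rules of {Y} → be | bgM.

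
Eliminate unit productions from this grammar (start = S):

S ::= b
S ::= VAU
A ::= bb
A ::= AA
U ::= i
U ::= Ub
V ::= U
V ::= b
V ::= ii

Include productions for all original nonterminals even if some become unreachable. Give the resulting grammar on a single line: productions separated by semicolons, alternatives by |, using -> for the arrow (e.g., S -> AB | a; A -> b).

Unit productions: V->U.
Unit pairs (A ⇒* B via units): (V,U).
S: inherits non-unit rules of {S} → VAU | b.
A: inherits non-unit rules of {A} → AA | bb.
U: inherits non-unit rules of {U} → Ub | i.
V: inherits non-unit rules of {U, V} → Ub | b | i | ii.

S -> b | VAU; A -> AA | bb; U -> i | Ub; V -> b | i | Ub | ii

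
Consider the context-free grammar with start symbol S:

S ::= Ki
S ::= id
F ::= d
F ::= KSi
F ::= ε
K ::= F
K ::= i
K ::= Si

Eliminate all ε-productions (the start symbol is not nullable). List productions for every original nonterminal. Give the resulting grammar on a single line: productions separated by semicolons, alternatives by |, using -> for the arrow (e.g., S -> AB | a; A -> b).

S -> i | Ki | id; F -> d | Si | KSi; K -> F | i | Si

Nullable set: {F, K}.
S -> Ki: K nullable, giving Ki | i.
Drop F -> ε.
F -> KSi: K nullable, giving KSi | Si.
K -> F: F nullable, giving F.
Unchanged (no nullable symbols): S -> id; F -> d; K -> Si; K -> i.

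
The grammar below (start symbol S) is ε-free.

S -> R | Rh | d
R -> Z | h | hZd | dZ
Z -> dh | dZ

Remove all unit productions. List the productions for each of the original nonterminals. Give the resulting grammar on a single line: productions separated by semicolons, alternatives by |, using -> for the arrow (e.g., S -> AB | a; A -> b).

Unit productions: R->Z, S->R.
Unit pairs (A ⇒* B via units): (R,Z), (S,R), (S,Z).
S: inherits non-unit rules of {R, S, Z} → Rh | d | dZ | dh | h | hZd.
R: inherits non-unit rules of {R, Z} → dZ | dh | h | hZd.
Z: inherits non-unit rules of {Z} → dZ | dh.

S -> d | h | Rh | dZ | dh | hZd; R -> h | dZ | dh | hZd; Z -> dZ | dh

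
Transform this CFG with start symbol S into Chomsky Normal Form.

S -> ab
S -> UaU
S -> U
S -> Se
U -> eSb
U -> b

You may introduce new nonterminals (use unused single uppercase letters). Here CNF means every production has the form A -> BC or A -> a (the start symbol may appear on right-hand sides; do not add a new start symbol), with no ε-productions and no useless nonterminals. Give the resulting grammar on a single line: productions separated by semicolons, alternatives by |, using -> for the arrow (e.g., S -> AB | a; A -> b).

S -> b | AD | BC | SA | UE; A -> e; B -> a; C -> b; D -> SC; E -> BU; F -> SC; U -> b | AF

No ε-productions.
After unit-elimination: S -> b | Se | ab | UaU | eSb; U -> b | eSb.
TERM: introduce B -> a, C -> b, A -> e and substitute in every rule of length ≥2.
BIN: S -> ASC becomes S -> AD, D -> SC; S -> UBU becomes S -> UE, E -> BU; U -> ASC becomes U -> AF, F -> SC.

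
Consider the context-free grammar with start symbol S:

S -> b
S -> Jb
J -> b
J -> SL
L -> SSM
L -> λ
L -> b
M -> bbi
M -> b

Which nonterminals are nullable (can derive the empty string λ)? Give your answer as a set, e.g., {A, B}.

Directly nullable (have an ε-rule): {L}.
Not nullable: J, M, S — each has a terminal in every rule's right-hand side or depends on a non-nullable symbol.

{L}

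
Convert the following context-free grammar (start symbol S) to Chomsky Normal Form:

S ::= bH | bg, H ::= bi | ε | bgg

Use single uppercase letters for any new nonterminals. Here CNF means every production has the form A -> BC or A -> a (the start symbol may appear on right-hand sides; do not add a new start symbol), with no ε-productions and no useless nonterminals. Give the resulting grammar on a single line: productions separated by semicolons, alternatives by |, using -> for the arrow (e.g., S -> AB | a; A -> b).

Nullable: {H}; after ε-elimination: S -> b | bH | bg; H -> bi | bgg.
No unit productions to eliminate.
TERM: introduce A -> b, B -> g, C -> i and substitute in every rule of length ≥2.
BIN: H -> ABB becomes H -> AD, D -> BB.

S -> b | AB | AH; A -> b; B -> g; C -> i; D -> BB; H -> AC | AD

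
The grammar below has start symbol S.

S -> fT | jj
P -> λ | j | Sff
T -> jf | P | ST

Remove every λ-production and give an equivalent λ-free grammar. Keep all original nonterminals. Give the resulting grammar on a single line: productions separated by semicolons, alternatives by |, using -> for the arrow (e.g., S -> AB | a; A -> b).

S -> f | fT | jj; P -> j | Sff; T -> P | S | ST | jf

Nullable set: {P, T}.
S -> fT: T nullable, giving f | fT.
Drop P -> λ.
T -> P: P nullable, giving P.
T -> ST: T nullable, giving S | ST.
Unchanged (no nullable symbols): S -> jj; P -> Sff; P -> j; T -> jf.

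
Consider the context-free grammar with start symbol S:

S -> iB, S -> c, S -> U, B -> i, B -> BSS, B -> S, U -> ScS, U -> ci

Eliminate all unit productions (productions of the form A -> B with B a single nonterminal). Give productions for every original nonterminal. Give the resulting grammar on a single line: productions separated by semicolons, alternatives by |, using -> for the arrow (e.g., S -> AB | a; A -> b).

S -> c | ci | iB | ScS; B -> c | i | ci | iB | BSS | ScS; U -> ci | ScS

Unit productions: B->S, S->U.
Unit pairs (A ⇒* B via units): (B,S), (B,U), (S,U).
S: inherits non-unit rules of {S, U} → ScS | c | ci | iB.
B: inherits non-unit rules of {B, S, U} → BSS | ScS | c | ci | i | iB.
U: inherits non-unit rules of {U} → ScS | ci.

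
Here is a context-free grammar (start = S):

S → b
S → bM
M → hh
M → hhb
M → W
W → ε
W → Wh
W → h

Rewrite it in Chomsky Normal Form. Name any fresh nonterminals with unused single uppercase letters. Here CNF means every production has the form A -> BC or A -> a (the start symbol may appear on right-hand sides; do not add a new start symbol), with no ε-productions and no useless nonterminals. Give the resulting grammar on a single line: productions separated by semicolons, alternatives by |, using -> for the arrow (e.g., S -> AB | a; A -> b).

Nullable: {M, W}; after ε-elimination: S -> b | bM; M -> W | hh | hhb; W -> h | Wh.
After unit-elimination: S -> b | bM; M -> h | Wh | hh | hhb; W -> h | Wh.
TERM: introduce B -> b, A -> h and substitute in every rule of length ≥2.
BIN: M -> AAB becomes M -> AC, C -> AB.

S -> b | BM; A -> h; B -> b; C -> AB; M -> h | AA | AC | WA; W -> h | WA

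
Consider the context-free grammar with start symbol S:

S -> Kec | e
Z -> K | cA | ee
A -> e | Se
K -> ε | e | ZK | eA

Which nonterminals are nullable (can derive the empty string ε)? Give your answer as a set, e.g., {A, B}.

Directly nullable (have an ε-rule): {K}.
Z is nullable via Z -> K (every symbol on the right is already known nullable).
Not nullable: A, S — each has a terminal in every rule's right-hand side or depends on a non-nullable symbol.

{K, Z}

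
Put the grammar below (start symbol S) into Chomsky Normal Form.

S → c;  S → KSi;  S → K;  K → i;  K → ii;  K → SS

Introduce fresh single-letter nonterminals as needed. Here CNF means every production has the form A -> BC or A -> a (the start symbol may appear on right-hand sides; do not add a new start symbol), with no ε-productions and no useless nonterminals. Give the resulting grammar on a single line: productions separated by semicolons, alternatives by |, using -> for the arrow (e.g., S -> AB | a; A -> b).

No ε-productions.
After unit-elimination: S -> c | i | SS | ii | KSi; K -> i | SS | ii.
TERM: introduce A -> i and substitute in every rule of length ≥2.
BIN: S -> KSA becomes S -> KB, B -> SA.

S -> c | i | AA | KB | SS; A -> i; B -> SA; K -> i | AA | SS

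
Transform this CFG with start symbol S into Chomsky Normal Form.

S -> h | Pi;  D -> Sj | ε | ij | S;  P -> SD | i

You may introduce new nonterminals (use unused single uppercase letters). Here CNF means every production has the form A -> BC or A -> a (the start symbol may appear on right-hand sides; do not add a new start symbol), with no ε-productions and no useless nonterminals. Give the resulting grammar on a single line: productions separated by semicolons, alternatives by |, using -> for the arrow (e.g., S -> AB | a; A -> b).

Nullable: {D}; after ε-elimination: S -> h | Pi; D -> S | Sj | ij; P -> S | i | SD.
After unit-elimination: S -> h | Pi; D -> h | Pi | Sj | ij; P -> h | i | Pi | SD.
TERM: introduce A -> i, B -> j and substitute in every rule of length ≥2.

S -> h | PA; A -> i; B -> j; D -> h | AB | PA | SB; P -> h | i | PA | SD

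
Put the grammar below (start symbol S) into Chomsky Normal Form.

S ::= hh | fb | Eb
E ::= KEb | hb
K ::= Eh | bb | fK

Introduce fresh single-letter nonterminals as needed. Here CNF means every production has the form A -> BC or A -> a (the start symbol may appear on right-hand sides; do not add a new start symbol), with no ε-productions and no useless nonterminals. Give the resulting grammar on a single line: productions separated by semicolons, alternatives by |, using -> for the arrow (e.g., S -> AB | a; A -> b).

No ε-productions.
No unit productions to eliminate.
TERM: introduce A -> b, C -> f, B -> h and substitute in every rule of length ≥2.
BIN: E -> KEA becomes E -> KD, D -> EA.

S -> BB | CA | EA; A -> b; B -> h; C -> f; D -> EA; E -> BA | KD; K -> AA | CK | EB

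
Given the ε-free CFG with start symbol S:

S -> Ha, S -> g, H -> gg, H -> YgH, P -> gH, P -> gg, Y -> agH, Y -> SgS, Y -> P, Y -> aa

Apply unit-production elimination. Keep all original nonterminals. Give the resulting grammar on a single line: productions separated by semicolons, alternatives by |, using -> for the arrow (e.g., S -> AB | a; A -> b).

Unit productions: Y->P.
Unit pairs (A ⇒* B via units): (Y,P).
S: inherits non-unit rules of {S} → Ha | g.
H: inherits non-unit rules of {H} → YgH | gg.
P: inherits non-unit rules of {P} → gH | gg.
Y: inherits non-unit rules of {P, Y} → SgS | aa | agH | gH | gg.

S -> g | Ha; H -> gg | YgH; P -> gH | gg; Y -> aa | gH | gg | SgS | agH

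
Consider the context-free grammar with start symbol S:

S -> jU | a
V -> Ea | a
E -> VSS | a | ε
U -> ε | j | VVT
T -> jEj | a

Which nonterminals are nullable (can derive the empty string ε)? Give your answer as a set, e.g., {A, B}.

{E, U}

Directly nullable (have an ε-rule): {E, U}.
Not nullable: S, T, V — each has a terminal in every rule's right-hand side or depends on a non-nullable symbol.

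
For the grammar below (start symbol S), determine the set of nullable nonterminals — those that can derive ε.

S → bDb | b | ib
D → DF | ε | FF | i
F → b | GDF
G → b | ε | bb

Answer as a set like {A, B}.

{D, G}

Directly nullable (have an ε-rule): {D, G}.
Not nullable: F, S — each has a terminal in every rule's right-hand side or depends on a non-nullable symbol.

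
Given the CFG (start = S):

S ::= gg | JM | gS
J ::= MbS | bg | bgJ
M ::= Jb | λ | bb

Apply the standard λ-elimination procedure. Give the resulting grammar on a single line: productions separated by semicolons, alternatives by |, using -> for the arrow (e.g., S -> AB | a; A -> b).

Nullable set: {M}.
S -> JM: M nullable, giving J | JM.
J -> MbS: M nullable, giving MbS | bS.
Drop M -> λ.
Unchanged (no nullable symbols): S -> gS; S -> gg; J -> bg; J -> bgJ; M -> Jb; M -> bb.

S -> J | JM | gS | gg; J -> bS | bg | MbS | bgJ; M -> Jb | bb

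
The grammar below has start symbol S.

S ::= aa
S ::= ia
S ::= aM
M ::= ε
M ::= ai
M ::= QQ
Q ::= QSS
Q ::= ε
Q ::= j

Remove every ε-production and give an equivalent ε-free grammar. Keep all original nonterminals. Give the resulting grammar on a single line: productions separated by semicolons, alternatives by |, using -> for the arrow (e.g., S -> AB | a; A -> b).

S -> a | aM | aa | ia; M -> Q | QQ | ai; Q -> j | SS | QSS

Nullable set: {M, Q}.
S -> aM: M nullable, giving a | aM.
Drop M -> ε.
M -> QQ: Q, Q nullable, giving Q | QQ.
Drop Q -> ε.
Q -> QSS: Q nullable, giving QSS | SS.
Unchanged (no nullable symbols): S -> aa; S -> ia; M -> ai; Q -> j.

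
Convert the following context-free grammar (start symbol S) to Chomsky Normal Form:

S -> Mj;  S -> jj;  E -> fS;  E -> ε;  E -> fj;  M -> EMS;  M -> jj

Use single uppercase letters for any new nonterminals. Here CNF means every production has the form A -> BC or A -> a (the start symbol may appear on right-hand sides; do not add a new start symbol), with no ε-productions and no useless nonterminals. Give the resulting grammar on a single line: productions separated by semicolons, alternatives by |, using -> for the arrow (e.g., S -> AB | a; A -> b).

Nullable: {E}; after ε-elimination: S -> Mj | jj; E -> fS | fj; M -> MS | jj | EMS.
No unit productions to eliminate.
TERM: introduce A -> f, B -> j and substitute in every rule of length ≥2.
BIN: M -> EMS becomes M -> EC, C -> MS.

S -> BB | MB; A -> f; B -> j; C -> MS; E -> AB | AS; M -> BB | EC | MS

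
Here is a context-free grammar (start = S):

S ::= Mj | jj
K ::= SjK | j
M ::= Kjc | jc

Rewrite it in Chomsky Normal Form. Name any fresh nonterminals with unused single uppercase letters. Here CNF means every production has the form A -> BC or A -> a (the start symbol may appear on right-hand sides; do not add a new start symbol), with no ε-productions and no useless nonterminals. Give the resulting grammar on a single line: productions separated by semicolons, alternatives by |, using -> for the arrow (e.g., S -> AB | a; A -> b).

S -> AA | MA; A -> j; B -> c; C -> AK; D -> AB; K -> j | SC; M -> AB | KD

No ε-productions.
No unit productions to eliminate.
TERM: introduce B -> c, A -> j and substitute in every rule of length ≥2.
BIN: K -> SAK becomes K -> SC, C -> AK; M -> KAB becomes M -> KD, D -> AB.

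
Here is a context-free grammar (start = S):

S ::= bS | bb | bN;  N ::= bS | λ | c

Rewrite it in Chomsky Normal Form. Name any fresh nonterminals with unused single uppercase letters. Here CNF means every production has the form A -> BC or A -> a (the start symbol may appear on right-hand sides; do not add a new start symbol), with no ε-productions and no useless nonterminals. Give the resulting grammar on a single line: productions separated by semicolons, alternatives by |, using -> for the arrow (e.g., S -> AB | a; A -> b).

Nullable: {N}; after ε-elimination: S -> b | bN | bS | bb; N -> c | bS.
No unit productions to eliminate.
TERM: introduce A -> b and substitute in every rule of length ≥2.

S -> b | AA | AN | AS; A -> b; N -> c | AS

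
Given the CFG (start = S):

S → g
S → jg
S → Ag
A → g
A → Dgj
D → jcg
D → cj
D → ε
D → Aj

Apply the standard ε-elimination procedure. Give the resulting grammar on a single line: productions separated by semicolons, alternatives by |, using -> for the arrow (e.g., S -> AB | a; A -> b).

S -> g | Ag | jg; A -> g | gj | Dgj; D -> Aj | cj | jcg

Nullable set: {D}.
A -> Dgj: D nullable, giving Dgj | gj.
Drop D -> ε.
Unchanged (no nullable symbols): S -> Ag; S -> g; S -> jg; A -> g; D -> Aj; D -> cj; D -> jcg.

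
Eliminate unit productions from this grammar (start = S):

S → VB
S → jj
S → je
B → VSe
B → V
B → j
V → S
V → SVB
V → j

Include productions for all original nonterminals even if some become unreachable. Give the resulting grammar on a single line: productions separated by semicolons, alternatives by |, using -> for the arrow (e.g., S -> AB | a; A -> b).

S -> VB | je | jj; B -> j | VB | je | jj | SVB | VSe; V -> j | VB | je | jj | SVB

Unit productions: B->V, V->S.
Unit pairs (A ⇒* B via units): (B,S), (B,V), (V,S).
S: inherits non-unit rules of {S} → VB | je | jj.
B: inherits non-unit rules of {B, S, V} → SVB | VB | VSe | j | je | jj.
V: inherits non-unit rules of {S, V} → SVB | VB | j | je | jj.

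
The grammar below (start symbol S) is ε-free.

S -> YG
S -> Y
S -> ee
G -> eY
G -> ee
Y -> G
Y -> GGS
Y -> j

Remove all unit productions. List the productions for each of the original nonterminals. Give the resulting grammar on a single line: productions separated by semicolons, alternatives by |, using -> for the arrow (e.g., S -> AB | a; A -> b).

Unit productions: S->Y, Y->G.
Unit pairs (A ⇒* B via units): (S,G), (S,Y), (Y,G).
S: inherits non-unit rules of {G, S, Y} → GGS | YG | eY | ee | j.
G: inherits non-unit rules of {G} → eY | ee.
Y: inherits non-unit rules of {G, Y} → GGS | eY | ee | j.

S -> j | YG | eY | ee | GGS; G -> eY | ee; Y -> j | eY | ee | GGS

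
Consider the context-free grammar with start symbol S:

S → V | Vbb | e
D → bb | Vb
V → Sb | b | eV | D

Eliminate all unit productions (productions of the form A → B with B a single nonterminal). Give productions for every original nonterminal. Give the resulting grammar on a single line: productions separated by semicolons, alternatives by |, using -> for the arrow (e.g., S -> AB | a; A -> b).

S -> b | e | Sb | Vb | bb | eV | Vbb; D -> Vb | bb; V -> b | Sb | Vb | bb | eV

Unit productions: S->V, V->D.
Unit pairs (A ⇒* B via units): (S,D), (S,V), (V,D).
S: inherits non-unit rules of {D, S, V} → Sb | Vb | Vbb | b | bb | e | eV.
D: inherits non-unit rules of {D} → Vb | bb.
V: inherits non-unit rules of {D, V} → Sb | Vb | b | bb | eV.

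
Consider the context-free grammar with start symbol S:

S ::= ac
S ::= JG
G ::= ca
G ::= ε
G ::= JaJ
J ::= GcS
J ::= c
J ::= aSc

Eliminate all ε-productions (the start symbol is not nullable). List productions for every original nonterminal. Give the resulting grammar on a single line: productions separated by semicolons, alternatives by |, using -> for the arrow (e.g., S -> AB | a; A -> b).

S -> J | JG | ac; G -> ca | JaJ; J -> c | cS | GcS | aSc

Nullable set: {G}.
S -> JG: G nullable, giving J | JG.
Drop G -> ε.
J -> GcS: G nullable, giving GcS | cS.
Unchanged (no nullable symbols): S -> ac; G -> JaJ; G -> ca; J -> aSc; J -> c.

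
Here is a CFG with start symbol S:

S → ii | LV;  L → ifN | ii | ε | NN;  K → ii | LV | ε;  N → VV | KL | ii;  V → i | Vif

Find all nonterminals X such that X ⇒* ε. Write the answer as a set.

Directly nullable (have an ε-rule): {K, L}.
N is nullable via N -> KL (every symbol on the right is already known nullable).
Not nullable: S, V — each has a terminal in every rule's right-hand side or depends on a non-nullable symbol.

{K, L, N}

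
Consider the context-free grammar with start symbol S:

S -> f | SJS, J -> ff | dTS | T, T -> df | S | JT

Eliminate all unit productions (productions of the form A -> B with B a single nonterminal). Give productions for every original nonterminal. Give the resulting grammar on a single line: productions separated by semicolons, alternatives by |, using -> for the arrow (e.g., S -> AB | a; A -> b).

S -> f | SJS; J -> f | JT | df | ff | SJS | dTS; T -> f | JT | df | SJS

Unit productions: J->T, T->S.
Unit pairs (A ⇒* B via units): (J,S), (J,T), (T,S).
S: inherits non-unit rules of {S} → SJS | f.
J: inherits non-unit rules of {J, S, T} → JT | SJS | dTS | df | f | ff.
T: inherits non-unit rules of {S, T} → JT | SJS | df | f.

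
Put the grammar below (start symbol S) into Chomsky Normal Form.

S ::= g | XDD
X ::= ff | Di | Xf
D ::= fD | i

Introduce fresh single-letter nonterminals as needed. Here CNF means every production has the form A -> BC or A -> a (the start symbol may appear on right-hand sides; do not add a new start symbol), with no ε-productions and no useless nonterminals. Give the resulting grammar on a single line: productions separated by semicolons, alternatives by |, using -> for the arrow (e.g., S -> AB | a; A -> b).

S -> g | XC; A -> f; B -> i; C -> DD; D -> i | AD; X -> AA | DB | XA

No ε-productions.
No unit productions to eliminate.
TERM: introduce A -> f, B -> i and substitute in every rule of length ≥2.
BIN: S -> XDD becomes S -> XC, C -> DD.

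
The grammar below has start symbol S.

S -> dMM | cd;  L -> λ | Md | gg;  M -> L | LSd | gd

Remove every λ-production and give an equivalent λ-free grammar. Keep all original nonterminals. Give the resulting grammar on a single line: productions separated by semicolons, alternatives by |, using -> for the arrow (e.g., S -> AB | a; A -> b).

S -> d | cd | dM | dMM; L -> d | Md | gg; M -> L | Sd | gd | LSd

Nullable set: {L, M}.
S -> dMM: M, M nullable, giving d | dM | dMM.
Drop L -> λ.
L -> Md: M nullable, giving Md | d.
M -> L: L nullable, giving L.
M -> LSd: L nullable, giving LSd | Sd.
Unchanged (no nullable symbols): S -> cd; L -> gg; M -> gd.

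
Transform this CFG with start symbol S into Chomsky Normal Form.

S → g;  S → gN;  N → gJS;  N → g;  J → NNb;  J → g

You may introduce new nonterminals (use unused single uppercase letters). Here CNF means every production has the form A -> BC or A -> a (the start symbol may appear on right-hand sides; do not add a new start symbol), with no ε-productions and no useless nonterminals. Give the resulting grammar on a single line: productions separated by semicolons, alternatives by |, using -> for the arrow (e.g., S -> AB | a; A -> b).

No ε-productions.
No unit productions to eliminate.
TERM: introduce A -> b, B -> g and substitute in every rule of length ≥2.
BIN: J -> NNA becomes J -> NC, C -> NA; N -> BJS becomes N -> BD, D -> JS.

S -> g | BN; A -> b; B -> g; C -> NA; D -> JS; J -> g | NC; N -> g | BD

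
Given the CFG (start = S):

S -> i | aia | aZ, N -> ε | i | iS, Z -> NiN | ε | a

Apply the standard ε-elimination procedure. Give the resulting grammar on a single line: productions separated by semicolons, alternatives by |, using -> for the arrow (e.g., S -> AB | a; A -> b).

S -> a | i | aZ | aia; N -> i | iS; Z -> a | i | Ni | iN | NiN

Nullable set: {N, Z}.
S -> aZ: Z nullable, giving a | aZ.
Drop N -> ε.
Drop Z -> ε.
Z -> NiN: N, N nullable, giving Ni | NiN | i | iN.
Unchanged (no nullable symbols): S -> aia; S -> i; N -> i; N -> iS; Z -> a.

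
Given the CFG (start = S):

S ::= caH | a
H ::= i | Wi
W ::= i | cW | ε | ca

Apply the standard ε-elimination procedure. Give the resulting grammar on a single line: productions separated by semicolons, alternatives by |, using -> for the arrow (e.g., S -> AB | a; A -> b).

S -> a | caH; H -> i | Wi; W -> c | i | cW | ca

Nullable set: {W}.
H -> Wi: W nullable, giving Wi | i.
Drop W -> ε.
W -> cW: W nullable, giving c | cW.
Unchanged (no nullable symbols): S -> a; S -> caH; H -> i; W -> ca; W -> i.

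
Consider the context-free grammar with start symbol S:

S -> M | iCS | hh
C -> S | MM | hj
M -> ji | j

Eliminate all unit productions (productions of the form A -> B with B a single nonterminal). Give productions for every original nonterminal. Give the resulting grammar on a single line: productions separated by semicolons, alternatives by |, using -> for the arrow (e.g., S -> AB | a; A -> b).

S -> j | hh | ji | iCS; C -> j | MM | hh | hj | ji | iCS; M -> j | ji

Unit productions: C->S, S->M.
Unit pairs (A ⇒* B via units): (C,M), (C,S), (S,M).
S: inherits non-unit rules of {M, S} → hh | iCS | j | ji.
C: inherits non-unit rules of {C, M, S} → MM | hh | hj | iCS | j | ji.
M: inherits non-unit rules of {M} → j | ji.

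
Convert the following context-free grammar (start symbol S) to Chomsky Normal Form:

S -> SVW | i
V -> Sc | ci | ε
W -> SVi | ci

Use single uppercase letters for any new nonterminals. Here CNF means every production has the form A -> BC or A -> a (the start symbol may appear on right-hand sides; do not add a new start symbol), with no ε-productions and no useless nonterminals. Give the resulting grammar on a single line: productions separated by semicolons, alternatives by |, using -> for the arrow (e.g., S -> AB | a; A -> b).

S -> i | SC | SW; A -> c; B -> i; C -> VW; D -> VB; V -> AB | SA; W -> AB | SB | SD

Nullable: {V}; after ε-elimination: S -> i | SW | SVW; V -> Sc | ci; W -> Si | ci | SVi.
No unit productions to eliminate.
TERM: introduce A -> c, B -> i and substitute in every rule of length ≥2.
BIN: S -> SVW becomes S -> SC, C -> VW; W -> SVB becomes W -> SD, D -> VB.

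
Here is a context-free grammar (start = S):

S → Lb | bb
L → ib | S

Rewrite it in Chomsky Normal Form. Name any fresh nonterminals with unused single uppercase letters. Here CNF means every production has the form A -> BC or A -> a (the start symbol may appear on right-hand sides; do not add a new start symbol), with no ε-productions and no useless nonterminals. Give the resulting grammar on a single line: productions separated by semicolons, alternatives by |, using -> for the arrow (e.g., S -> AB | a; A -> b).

No ε-productions.
After unit-elimination: S -> Lb | bb; L -> Lb | bb | ib.
TERM: introduce A -> b, B -> i and substitute in every rule of length ≥2.

S -> AA | LA; A -> b; B -> i; L -> AA | BA | LA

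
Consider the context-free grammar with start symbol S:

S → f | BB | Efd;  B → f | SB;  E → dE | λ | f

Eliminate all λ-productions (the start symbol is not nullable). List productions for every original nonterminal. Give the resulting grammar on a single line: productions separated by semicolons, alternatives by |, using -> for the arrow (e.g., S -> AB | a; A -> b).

S -> f | BB | fd | Efd; B -> f | SB; E -> d | f | dE

Nullable set: {E}.
S -> Efd: E nullable, giving Efd | fd.
Drop E -> λ.
E -> dE: E nullable, giving d | dE.
Unchanged (no nullable symbols): S -> BB; S -> f; B -> SB; B -> f; E -> f.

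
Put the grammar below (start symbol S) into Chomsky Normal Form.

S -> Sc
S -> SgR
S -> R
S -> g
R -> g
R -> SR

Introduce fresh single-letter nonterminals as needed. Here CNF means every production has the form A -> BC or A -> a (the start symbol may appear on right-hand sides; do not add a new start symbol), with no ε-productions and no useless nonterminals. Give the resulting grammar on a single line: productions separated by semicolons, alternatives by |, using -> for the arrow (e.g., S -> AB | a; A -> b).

S -> g | SA | SC | SR; A -> c; B -> g; C -> BR; R -> g | SR

No ε-productions.
After unit-elimination: S -> g | SR | Sc | SgR; R -> g | SR.
TERM: introduce A -> c, B -> g and substitute in every rule of length ≥2.
BIN: S -> SBR becomes S -> SC, C -> BR.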